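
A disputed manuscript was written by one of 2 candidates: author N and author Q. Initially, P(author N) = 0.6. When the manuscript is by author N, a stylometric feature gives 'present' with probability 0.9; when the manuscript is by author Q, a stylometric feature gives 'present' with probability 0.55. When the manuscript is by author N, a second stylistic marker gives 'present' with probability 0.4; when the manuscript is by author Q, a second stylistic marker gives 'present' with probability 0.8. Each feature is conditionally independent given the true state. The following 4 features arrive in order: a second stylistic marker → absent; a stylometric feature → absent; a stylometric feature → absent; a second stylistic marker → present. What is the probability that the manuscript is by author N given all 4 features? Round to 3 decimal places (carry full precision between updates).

After a second stylistic marker='absent': P(author N) = 0.6·0.6000 / (0.6·0.6000 + 0.2·0.4000) ≈ 0.8182
After a stylometric feature='absent': P(author N) = 0.1·0.8182 / (0.1·0.8182 + 0.45·0.1818) ≈ 0.5000
After a stylometric feature='absent': P(author N) = 0.1·0.5000 / (0.1·0.5000 + 0.45·0.5000) ≈ 0.1818
After a second stylistic marker='present': P(author N) = 0.4·0.1818 / (0.4·0.1818 + 0.8·0.8182) ≈ 0.1000

0.100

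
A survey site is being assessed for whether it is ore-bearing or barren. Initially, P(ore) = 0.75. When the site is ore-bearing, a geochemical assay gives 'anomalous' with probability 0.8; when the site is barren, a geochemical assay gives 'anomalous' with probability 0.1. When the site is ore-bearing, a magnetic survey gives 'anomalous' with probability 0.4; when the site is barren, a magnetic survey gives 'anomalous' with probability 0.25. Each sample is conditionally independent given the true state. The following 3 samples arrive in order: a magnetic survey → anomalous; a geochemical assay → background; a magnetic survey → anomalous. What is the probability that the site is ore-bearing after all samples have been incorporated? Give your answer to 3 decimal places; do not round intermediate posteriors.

After a magnetic survey='anomalous': P(ore) = 0.4·0.7500 / (0.4·0.7500 + 0.25·0.2500) ≈ 0.8276
After a geochemical assay='background': P(ore) = 0.2·0.8276 / (0.2·0.8276 + 0.9·0.1724) ≈ 0.5161
After a magnetic survey='anomalous': P(ore) = 0.4·0.5161 / (0.4·0.5161 + 0.25·0.4839) ≈ 0.6305

0.631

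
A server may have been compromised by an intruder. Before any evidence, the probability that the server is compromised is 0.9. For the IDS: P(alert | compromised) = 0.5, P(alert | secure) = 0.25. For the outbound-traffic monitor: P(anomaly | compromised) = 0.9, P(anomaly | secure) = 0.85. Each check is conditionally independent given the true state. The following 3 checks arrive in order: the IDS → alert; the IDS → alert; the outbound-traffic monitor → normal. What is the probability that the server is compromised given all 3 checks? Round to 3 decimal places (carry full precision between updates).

0.960

After the IDS='alert': P(compromised) = 0.5·0.9000 / (0.5·0.9000 + 0.25·0.1000) ≈ 0.9474
After the IDS='alert': P(compromised) = 0.5·0.9474 / (0.5·0.9474 + 0.25·0.0526) ≈ 0.9730
After the outbound-traffic monitor='normal': P(compromised) = 0.1·0.9730 / (0.1·0.9730 + 0.15·0.0270) ≈ 0.9600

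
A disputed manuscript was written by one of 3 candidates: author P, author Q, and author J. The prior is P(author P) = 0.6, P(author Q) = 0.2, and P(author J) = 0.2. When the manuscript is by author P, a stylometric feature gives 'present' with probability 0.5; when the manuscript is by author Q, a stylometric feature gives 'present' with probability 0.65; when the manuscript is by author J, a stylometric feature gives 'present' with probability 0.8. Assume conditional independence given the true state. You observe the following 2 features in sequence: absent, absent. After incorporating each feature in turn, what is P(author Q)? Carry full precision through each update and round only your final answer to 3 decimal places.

After 'absent': normaliser = 0.5·0.6000 + 0.35·0.2000 + 0.2·0.2000; P(author P) ≈ 0.7317, P(author Q) ≈ 0.1707, P(author J) ≈ 0.0976
After 'absent': normaliser = 0.5·0.7317 + 0.35·0.1707 + 0.2·0.0976; P(author P) ≈ 0.8219, P(author Q) ≈ 0.1342, P(author J) ≈ 0.0438

0.134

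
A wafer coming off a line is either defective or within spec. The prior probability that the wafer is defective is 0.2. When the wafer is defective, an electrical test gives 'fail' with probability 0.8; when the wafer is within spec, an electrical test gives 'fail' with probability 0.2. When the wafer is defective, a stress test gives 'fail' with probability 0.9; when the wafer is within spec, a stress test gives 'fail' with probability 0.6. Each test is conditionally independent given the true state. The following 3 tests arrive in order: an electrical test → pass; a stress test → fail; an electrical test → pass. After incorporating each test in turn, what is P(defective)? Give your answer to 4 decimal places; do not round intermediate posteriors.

After an electrical test='pass': P(defective) = 0.2·0.2000 / (0.2·0.2000 + 0.8·0.8000) ≈ 0.0588
After a stress test='fail': P(defective) = 0.9·0.0588 / (0.9·0.0588 + 0.6·0.9412) ≈ 0.0857
After an electrical test='pass': P(defective) = 0.2·0.0857 / (0.2·0.0857 + 0.8·0.9143) ≈ 0.0229

0.0229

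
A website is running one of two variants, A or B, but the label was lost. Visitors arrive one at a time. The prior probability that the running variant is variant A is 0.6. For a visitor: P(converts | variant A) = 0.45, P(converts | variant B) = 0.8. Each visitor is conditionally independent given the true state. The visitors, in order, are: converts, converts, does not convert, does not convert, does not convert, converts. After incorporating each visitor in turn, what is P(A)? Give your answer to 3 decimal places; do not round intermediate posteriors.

0.847

After 'converts': P(A) = 0.45·0.6000 / (0.45·0.6000 + 0.8·0.4000) ≈ 0.4576
After 'converts': P(A) = 0.45·0.4576 / (0.45·0.4576 + 0.8·0.5424) ≈ 0.3219
After 'does not convert': P(A) = 0.55·0.3219 / (0.55·0.3219 + 0.2·0.6781) ≈ 0.5662
After 'does not convert': P(A) = 0.55·0.5662 / (0.55·0.5662 + 0.2·0.4338) ≈ 0.7821
After 'does not convert': P(A) = 0.55·0.7821 / (0.55·0.7821 + 0.2·0.2179) ≈ 0.9080
After 'converts': P(A) = 0.45·0.9080 / (0.45·0.9080 + 0.8·0.0920) ≈ 0.8474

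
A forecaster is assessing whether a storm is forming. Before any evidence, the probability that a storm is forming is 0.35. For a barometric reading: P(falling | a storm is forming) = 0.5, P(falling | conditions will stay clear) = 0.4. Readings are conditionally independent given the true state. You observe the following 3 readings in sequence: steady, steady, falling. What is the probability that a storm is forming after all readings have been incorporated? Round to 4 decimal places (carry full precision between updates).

0.3185

After 'steady': P(storm) = 0.5·0.3500 / (0.5·0.3500 + 0.6·0.6500) ≈ 0.3097
After 'steady': P(storm) = 0.5·0.3097 / (0.5·0.3097 + 0.6·0.6903) ≈ 0.2722
After 'falling': P(storm) = 0.5·0.2722 / (0.5·0.2722 + 0.4·0.7278) ≈ 0.3185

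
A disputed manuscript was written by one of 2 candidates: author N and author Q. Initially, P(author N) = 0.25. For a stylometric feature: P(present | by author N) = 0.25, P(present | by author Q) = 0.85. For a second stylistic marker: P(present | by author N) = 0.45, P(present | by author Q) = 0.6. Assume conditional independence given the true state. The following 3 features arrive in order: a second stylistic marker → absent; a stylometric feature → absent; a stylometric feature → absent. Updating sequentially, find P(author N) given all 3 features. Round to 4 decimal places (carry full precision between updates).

Each posterior becomes the prior for the next update.
After a second stylistic marker='absent': P(author N) = 0.55·0.2500 / (0.55·0.2500 + 0.4·0.7500) ≈ 0.3143
After a stylometric feature='absent': P(author N) = 0.75·0.3143 / (0.75·0.3143 + 0.15·0.6857) ≈ 0.6962
After a stylometric feature='absent': P(author N) = 0.75·0.6962 / (0.75·0.6962 + 0.15·0.3038) ≈ 0.9197

0.9197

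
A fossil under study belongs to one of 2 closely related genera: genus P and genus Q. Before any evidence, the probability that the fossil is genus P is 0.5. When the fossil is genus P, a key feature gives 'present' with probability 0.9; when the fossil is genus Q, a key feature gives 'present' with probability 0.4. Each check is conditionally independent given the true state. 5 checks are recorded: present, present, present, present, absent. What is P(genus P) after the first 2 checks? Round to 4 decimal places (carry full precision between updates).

Apply Bayes' rule sequentially, carrying P(genus P) forward.
After 'present': P(genus P) = 0.9·0.5000 / (0.9·0.5000 + 0.4·0.5000) ≈ 0.6923
After 'present': P(genus P) = 0.9·0.6923 / (0.9·0.6923 + 0.4·0.3077) ≈ 0.8351

0.8351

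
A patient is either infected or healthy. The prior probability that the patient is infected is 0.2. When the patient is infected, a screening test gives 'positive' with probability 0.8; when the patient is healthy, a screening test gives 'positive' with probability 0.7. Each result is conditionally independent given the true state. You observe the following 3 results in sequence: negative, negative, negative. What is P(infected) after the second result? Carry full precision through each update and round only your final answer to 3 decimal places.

0.100

Apply Bayes' rule sequentially, carrying P(infected) forward.
After 'negative': P(infected) = 0.2·0.2000 / (0.2·0.2000 + 0.3·0.8000) ≈ 0.1429
After 'negative': P(infected) = 0.2·0.1429 / (0.2·0.1429 + 0.3·0.8571) ≈ 0.1000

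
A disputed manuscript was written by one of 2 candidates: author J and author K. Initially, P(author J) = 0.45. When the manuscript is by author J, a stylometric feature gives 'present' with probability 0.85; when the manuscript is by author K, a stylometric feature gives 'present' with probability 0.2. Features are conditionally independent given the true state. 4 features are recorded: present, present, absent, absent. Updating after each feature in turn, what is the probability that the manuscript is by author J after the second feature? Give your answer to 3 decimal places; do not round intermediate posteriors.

0.937

Each posterior becomes the prior for the next update.
After 'present': P(author J) = 0.85·0.4500 / (0.85·0.4500 + 0.2·0.5500) ≈ 0.7766
After 'present': P(author J) = 0.85·0.7766 / (0.85·0.7766 + 0.2·0.2234) ≈ 0.9366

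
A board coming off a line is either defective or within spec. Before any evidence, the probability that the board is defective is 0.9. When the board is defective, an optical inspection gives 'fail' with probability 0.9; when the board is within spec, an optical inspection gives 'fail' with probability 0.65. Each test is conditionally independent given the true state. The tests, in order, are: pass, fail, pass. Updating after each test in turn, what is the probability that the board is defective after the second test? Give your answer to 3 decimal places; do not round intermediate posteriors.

Each posterior becomes the prior for the next update.
After 'pass': P(defective) = 0.1·0.9000 / (0.1·0.9000 + 0.35·0.1000) ≈ 0.7200
After 'fail': P(defective) = 0.9·0.7200 / (0.9·0.7200 + 0.65·0.2800) ≈ 0.7807

0.781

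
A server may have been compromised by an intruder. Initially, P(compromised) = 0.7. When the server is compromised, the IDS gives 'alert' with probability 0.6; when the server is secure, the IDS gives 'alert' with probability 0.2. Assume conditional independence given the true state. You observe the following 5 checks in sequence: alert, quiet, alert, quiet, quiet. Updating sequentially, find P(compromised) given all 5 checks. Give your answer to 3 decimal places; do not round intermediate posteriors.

0.724

After 'alert': P(compromised) = 0.6·0.7000 / (0.6·0.7000 + 0.2·0.3000) ≈ 0.8750
After 'quiet': P(compromised) = 0.4·0.8750 / (0.4·0.8750 + 0.8·0.1250) ≈ 0.7778
After 'alert': P(compromised) = 0.6·0.7778 / (0.6·0.7778 + 0.2·0.2222) ≈ 0.9130
After 'quiet': P(compromised) = 0.4·0.9130 / (0.4·0.9130 + 0.8·0.0870) ≈ 0.8400
After 'quiet': P(compromised) = 0.4·0.8400 / (0.4·0.8400 + 0.8·0.1600) ≈ 0.7241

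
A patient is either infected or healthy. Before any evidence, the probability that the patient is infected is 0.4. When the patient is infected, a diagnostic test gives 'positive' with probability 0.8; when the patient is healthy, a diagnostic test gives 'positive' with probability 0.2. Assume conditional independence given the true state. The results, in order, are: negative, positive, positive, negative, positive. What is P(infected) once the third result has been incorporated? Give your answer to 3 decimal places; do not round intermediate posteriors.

0.727

Each posterior becomes the prior for the next update.
After 'negative': P(infected) = 0.2·0.4000 / (0.2·0.4000 + 0.8·0.6000) ≈ 0.1429
After 'positive': P(infected) = 0.8·0.1429 / (0.8·0.1429 + 0.2·0.8571) ≈ 0.4000
After 'positive': P(infected) = 0.8·0.4000 / (0.8·0.4000 + 0.2·0.6000) ≈ 0.7273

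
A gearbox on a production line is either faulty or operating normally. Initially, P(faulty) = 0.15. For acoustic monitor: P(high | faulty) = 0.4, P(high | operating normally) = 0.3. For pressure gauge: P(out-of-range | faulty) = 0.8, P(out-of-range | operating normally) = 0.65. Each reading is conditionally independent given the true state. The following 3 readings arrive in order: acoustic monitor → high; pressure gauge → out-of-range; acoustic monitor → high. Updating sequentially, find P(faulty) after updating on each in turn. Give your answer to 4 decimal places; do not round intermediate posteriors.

Apply Bayes' rule sequentially, carrying P(faulty) forward.
After acoustic monitor='high': P(faulty) = 0.4·0.1500 / (0.4·0.1500 + 0.3·0.8500) ≈ 0.1905
After pressure gauge='out-of-range': P(faulty) = 0.8·0.1905 / (0.8·0.1905 + 0.65·0.8095) ≈ 0.2246
After acoustic monitor='high': P(faulty) = 0.4·0.2246 / (0.4·0.2246 + 0.3·0.7754) ≈ 0.2786

0.2786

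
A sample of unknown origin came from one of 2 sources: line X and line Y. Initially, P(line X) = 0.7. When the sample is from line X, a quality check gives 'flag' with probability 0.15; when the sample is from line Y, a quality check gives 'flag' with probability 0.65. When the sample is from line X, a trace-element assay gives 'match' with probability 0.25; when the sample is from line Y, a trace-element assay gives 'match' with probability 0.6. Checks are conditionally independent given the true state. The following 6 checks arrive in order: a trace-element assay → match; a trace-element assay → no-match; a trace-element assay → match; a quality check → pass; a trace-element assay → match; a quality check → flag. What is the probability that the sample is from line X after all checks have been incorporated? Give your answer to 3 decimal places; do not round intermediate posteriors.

0.151

After a trace-element assay='match': P(line X) = 0.25·0.7000 / (0.25·0.7000 + 0.6·0.3000) ≈ 0.4930
After a trace-element assay='no-match': P(line X) = 0.75·0.4930 / (0.75·0.4930 + 0.4·0.5070) ≈ 0.6458
After a trace-element assay='match': P(line X) = 0.25·0.6458 / (0.25·0.6458 + 0.6·0.3542) ≈ 0.4317
After a quality check='pass': P(line X) = 0.85·0.4317 / (0.85·0.4317 + 0.35·0.5683) ≈ 0.6485
After a trace-element assay='match': P(line X) = 0.25·0.6485 / (0.25·0.6485 + 0.6·0.3515) ≈ 0.4346
After a quality check='flag': P(line X) = 0.15·0.4346 / (0.15·0.4346 + 0.65·0.5654) ≈ 0.1506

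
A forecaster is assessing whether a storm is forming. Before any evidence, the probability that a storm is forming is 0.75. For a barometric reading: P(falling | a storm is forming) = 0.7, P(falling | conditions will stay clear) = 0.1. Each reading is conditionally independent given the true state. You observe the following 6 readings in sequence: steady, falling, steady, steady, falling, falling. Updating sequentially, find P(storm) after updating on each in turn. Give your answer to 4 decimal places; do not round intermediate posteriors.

0.9744

After 'steady': P(storm) = 0.3·0.7500 / (0.3·0.7500 + 0.9·0.2500) ≈ 0.5000
After 'falling': P(storm) = 0.7·0.5000 / (0.7·0.5000 + 0.1·0.5000) ≈ 0.8750
After 'steady': P(storm) = 0.3·0.8750 / (0.3·0.8750 + 0.9·0.1250) ≈ 0.7000
After 'steady': P(storm) = 0.3·0.7000 / (0.3·0.7000 + 0.9·0.3000) ≈ 0.4375
After 'falling': P(storm) = 0.7·0.4375 / (0.7·0.4375 + 0.1·0.5625) ≈ 0.8448
After 'falling': P(storm) = 0.7·0.8448 / (0.7·0.8448 + 0.1·0.1552) ≈ 0.9744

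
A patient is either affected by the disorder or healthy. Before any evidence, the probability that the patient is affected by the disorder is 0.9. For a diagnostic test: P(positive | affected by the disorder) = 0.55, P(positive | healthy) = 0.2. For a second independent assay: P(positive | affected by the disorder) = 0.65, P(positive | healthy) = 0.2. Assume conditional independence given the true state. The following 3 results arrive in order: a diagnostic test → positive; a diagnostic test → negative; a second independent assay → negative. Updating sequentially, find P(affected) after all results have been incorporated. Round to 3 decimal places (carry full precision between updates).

Each posterior becomes the prior for the next update.
After a diagnostic test='positive': P(affected) = 0.55·0.9000 / (0.55·0.9000 + 0.2·0.1000) ≈ 0.9612
After a diagnostic test='negative': P(affected) = 0.45·0.9612 / (0.45·0.9612 + 0.8·0.0388) ≈ 0.9330
After a second independent assay='negative': P(affected) = 0.35·0.9330 / (0.35·0.9330 + 0.8·0.0670) ≈ 0.8590

0.859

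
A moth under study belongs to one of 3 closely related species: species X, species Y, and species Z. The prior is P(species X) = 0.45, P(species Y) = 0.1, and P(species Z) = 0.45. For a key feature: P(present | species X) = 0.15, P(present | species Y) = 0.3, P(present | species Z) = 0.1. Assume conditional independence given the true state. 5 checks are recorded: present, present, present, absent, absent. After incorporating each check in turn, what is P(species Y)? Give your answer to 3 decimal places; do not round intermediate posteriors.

After 'present': normaliser = 0.15·0.4500 + 0.3·0.1000 + 0.1·0.4500; P(species X) ≈ 0.4737, P(species Y) ≈ 0.2105, P(species Z) ≈ 0.3158
After 'present': normaliser = 0.15·0.4737 + 0.3·0.2105 + 0.1·0.3158; P(species X) ≈ 0.4286, P(species Y) ≈ 0.3810, P(species Z) ≈ 0.1905
After 'present': normaliser = 0.15·0.4286 + 0.3·0.3810 + 0.1·0.1905; P(species X) ≈ 0.3253, P(species Y) ≈ 0.5783, P(species Z) ≈ 0.0964
After 'absent': normaliser = 0.85·0.3253 + 0.7·0.5783 + 0.9·0.0964; P(species X) ≈ 0.3600, P(species Y) ≈ 0.5271, P(species Z) ≈ 0.1129
After 'absent': normaliser = 0.85·0.3600 + 0.7·0.5271 + 0.9·0.1129; P(species X) ≈ 0.3940, P(species Y) ≈ 0.4751, P(species Z) ≈ 0.1309

0.475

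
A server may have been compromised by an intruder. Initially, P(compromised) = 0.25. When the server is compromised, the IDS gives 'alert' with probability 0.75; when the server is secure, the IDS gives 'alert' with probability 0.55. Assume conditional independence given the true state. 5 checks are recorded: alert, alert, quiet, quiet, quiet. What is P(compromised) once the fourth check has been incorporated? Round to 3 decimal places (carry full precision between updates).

0.161

Apply Bayes' rule sequentially, carrying P(compromised) forward.
After 'alert': P(compromised) = 0.75·0.2500 / (0.75·0.2500 + 0.55·0.7500) ≈ 0.3125
After 'alert': P(compromised) = 0.75·0.3125 / (0.75·0.3125 + 0.55·0.6875) ≈ 0.3827
After 'quiet': P(compromised) = 0.25·0.3827 / (0.25·0.3827 + 0.45·0.6173) ≈ 0.2561
After 'quiet': P(compromised) = 0.25·0.2561 / (0.25·0.2561 + 0.45·0.7439) ≈ 0.1606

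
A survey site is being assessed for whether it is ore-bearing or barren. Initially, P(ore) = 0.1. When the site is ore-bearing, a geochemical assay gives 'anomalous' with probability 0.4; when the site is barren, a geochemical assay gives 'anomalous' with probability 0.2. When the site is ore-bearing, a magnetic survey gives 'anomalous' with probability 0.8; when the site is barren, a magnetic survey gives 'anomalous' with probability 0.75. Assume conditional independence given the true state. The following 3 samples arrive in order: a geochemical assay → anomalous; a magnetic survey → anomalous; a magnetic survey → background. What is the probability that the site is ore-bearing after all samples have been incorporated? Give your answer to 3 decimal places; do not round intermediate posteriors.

Apply Bayes' rule sequentially, carrying P(ore) forward.
After a geochemical assay='anomalous': P(ore) = 0.4·0.1000 / (0.4·0.1000 + 0.2·0.9000) ≈ 0.1818
After a magnetic survey='anomalous': P(ore) = 0.8·0.1818 / (0.8·0.1818 + 0.75·0.8182) ≈ 0.1916
After a magnetic survey='background': P(ore) = 0.2·0.1916 / (0.2·0.1916 + 0.25·0.8084) ≈ 0.1594

0.159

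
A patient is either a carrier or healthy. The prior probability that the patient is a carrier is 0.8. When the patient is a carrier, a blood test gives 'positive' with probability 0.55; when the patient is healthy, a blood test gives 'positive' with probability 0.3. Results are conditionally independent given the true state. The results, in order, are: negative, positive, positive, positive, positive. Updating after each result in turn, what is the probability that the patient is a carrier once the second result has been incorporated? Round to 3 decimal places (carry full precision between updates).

0.825

Each posterior becomes the prior for the next update.
After 'negative': P(carrier) = 0.45·0.8000 / (0.45·0.8000 + 0.7·0.2000) ≈ 0.7200
After 'positive': P(carrier) = 0.55·0.7200 / (0.55·0.7200 + 0.3·0.2800) ≈ 0.8250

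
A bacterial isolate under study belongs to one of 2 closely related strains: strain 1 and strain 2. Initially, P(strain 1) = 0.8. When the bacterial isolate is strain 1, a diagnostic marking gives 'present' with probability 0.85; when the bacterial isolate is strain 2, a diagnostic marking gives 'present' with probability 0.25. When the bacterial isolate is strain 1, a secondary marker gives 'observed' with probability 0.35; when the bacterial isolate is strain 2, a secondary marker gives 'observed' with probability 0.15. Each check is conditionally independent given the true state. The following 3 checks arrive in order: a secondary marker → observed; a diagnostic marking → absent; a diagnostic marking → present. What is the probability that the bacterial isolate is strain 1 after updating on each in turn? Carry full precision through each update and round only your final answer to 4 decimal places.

After a secondary marker='observed': P(strain 1) = 0.35·0.8000 / (0.35·0.8000 + 0.15·0.2000) ≈ 0.9032
After a diagnostic marking='absent': P(strain 1) = 0.15·0.9032 / (0.15·0.9032 + 0.75·0.0968) ≈ 0.6512
After a diagnostic marking='present': P(strain 1) = 0.85·0.6512 / (0.85·0.6512 + 0.25·0.3488) ≈ 0.8639

0.8639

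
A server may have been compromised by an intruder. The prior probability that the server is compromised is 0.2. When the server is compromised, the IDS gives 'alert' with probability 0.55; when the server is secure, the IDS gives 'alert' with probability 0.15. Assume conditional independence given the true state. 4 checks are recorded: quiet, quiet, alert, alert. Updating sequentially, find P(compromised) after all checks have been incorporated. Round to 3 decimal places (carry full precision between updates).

Each posterior becomes the prior for the next update.
After 'quiet': P(compromised) = 0.45·0.2000 / (0.45·0.2000 + 0.85·0.8000) ≈ 0.1169
After 'quiet': P(compromised) = 0.45·0.1169 / (0.45·0.1169 + 0.85·0.8831) ≈ 0.0655
After 'alert': P(compromised) = 0.55·0.0655 / (0.55·0.0655 + 0.15·0.9345) ≈ 0.2044
After 'alert': P(compromised) = 0.55·0.2044 / (0.55·0.2044 + 0.15·0.7956) ≈ 0.4851

0.485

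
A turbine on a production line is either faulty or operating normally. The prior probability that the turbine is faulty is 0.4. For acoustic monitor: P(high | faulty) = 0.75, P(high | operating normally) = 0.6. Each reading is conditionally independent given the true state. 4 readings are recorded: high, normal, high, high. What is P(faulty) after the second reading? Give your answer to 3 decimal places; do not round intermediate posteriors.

After 'high': P(faulty) = 0.75·0.4000 / (0.75·0.4000 + 0.6·0.6000) ≈ 0.4545
After 'normal': P(faulty) = 0.25·0.4545 / (0.25·0.4545 + 0.4·0.5455) ≈ 0.3425

0.342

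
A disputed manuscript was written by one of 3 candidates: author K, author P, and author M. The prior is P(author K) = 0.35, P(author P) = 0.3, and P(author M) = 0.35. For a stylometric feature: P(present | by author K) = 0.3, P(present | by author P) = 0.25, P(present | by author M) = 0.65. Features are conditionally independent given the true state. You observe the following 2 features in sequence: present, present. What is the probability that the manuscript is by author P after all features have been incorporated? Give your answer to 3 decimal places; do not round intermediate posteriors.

After 'present': normaliser = 0.3·0.3500 + 0.25·0.3000 + 0.65·0.3500; P(author K) ≈ 0.2577, P(author P) ≈ 0.1840, P(author M) ≈ 0.5583
After 'present': normaliser = 0.3·0.2577 + 0.25·0.1840 + 0.65·0.5583; P(author K) ≈ 0.1590, P(author P) ≈ 0.0946, P(author M) ≈ 0.7464

0.095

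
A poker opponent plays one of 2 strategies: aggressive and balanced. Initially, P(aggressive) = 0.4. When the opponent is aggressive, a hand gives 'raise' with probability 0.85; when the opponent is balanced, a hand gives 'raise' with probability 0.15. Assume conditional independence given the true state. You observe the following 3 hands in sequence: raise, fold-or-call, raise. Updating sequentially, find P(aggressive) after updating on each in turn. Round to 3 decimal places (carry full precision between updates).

0.791

After 'raise': P(aggressive) = 0.85·0.4000 / (0.85·0.4000 + 0.15·0.6000) ≈ 0.7907
After 'fold-or-call': P(aggressive) = 0.15·0.7907 / (0.15·0.7907 + 0.85·0.2093) ≈ 0.4000
After 'raise': P(aggressive) = 0.85·0.4000 / (0.85·0.4000 + 0.15·0.6000) ≈ 0.7907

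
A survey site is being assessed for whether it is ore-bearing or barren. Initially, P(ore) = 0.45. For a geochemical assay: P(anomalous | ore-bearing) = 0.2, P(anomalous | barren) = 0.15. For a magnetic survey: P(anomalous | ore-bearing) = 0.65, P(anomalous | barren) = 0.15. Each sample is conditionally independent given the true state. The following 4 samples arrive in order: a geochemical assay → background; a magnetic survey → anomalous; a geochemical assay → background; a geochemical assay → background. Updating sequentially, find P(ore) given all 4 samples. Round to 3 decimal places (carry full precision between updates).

0.747

After a geochemical assay='background': P(ore) = 0.8·0.4500 / (0.8·0.4500 + 0.85·0.5500) ≈ 0.4350
After a magnetic survey='anomalous': P(ore) = 0.65·0.4350 / (0.65·0.4350 + 0.15·0.5650) ≈ 0.7694
After a geochemical assay='background': P(ore) = 0.8·0.7694 / (0.8·0.7694 + 0.85·0.2306) ≈ 0.7585
After a geochemical assay='background': P(ore) = 0.8·0.7585 / (0.8·0.7585 + 0.85·0.2415) ≈ 0.7472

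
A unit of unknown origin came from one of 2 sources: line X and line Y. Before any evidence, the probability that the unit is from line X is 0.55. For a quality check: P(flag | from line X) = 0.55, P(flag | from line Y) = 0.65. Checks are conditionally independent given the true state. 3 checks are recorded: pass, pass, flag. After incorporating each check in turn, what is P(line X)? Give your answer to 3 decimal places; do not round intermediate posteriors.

0.631

Each posterior becomes the prior for the next update.
After 'pass': P(line X) = 0.45·0.5500 / (0.45·0.5500 + 0.35·0.4500) ≈ 0.6111
After 'pass': P(line X) = 0.45·0.6111 / (0.45·0.6111 + 0.35·0.3889) ≈ 0.6689
After 'flag': P(line X) = 0.55·0.6689 / (0.55·0.6689 + 0.65·0.3311) ≈ 0.6309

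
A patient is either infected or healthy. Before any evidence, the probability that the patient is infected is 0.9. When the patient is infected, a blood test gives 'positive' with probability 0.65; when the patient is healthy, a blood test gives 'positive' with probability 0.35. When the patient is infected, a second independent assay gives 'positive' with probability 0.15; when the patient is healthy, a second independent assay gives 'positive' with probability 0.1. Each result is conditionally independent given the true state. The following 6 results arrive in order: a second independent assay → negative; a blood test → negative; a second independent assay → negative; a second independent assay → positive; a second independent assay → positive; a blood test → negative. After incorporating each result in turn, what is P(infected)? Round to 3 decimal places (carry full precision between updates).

0.840

After a second independent assay='negative': P(infected) = 0.85·0.9000 / (0.85·0.9000 + 0.9·0.1000) ≈ 0.8947
After a blood test='negative': P(infected) = 0.35·0.8947 / (0.35·0.8947 + 0.65·0.1053) ≈ 0.8207
After a second independent assay='negative': P(infected) = 0.85·0.8207 / (0.85·0.8207 + 0.9·0.1793) ≈ 0.8121
After a second independent assay='positive': P(infected) = 0.15·0.8121 / (0.15·0.8121 + 0.1·0.1879) ≈ 0.8664
After a second independent assay='positive': P(infected) = 0.15·0.8664 / (0.15·0.8664 + 0.1·0.1336) ≈ 0.9068
After a blood test='negative': P(infected) = 0.35·0.9068 / (0.35·0.9068 + 0.65·0.0932) ≈ 0.8397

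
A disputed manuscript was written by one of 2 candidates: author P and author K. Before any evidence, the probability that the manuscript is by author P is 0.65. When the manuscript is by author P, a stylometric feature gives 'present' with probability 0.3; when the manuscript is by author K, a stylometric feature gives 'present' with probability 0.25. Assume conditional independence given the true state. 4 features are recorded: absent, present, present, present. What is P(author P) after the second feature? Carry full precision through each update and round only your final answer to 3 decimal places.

After 'absent': P(author P) = 0.7·0.6500 / (0.7·0.6500 + 0.75·0.3500) ≈ 0.6341
After 'present': P(author P) = 0.3·0.6341 / (0.3·0.6341 + 0.25·0.3659) ≈ 0.6753

0.675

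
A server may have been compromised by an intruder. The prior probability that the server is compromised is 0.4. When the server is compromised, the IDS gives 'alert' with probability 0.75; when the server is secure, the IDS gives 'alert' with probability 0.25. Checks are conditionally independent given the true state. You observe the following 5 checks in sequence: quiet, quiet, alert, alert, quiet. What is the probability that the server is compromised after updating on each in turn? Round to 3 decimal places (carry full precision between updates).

0.182

After 'quiet': P(compromised) = 0.25·0.4000 / (0.25·0.4000 + 0.75·0.6000) ≈ 0.1818
After 'quiet': P(compromised) = 0.25·0.1818 / (0.25·0.1818 + 0.75·0.8182) ≈ 0.0690
After 'alert': P(compromised) = 0.75·0.0690 / (0.75·0.0690 + 0.25·0.9310) ≈ 0.1818
After 'alert': P(compromised) = 0.75·0.1818 / (0.75·0.1818 + 0.25·0.8182) ≈ 0.4000
After 'quiet': P(compromised) = 0.25·0.4000 / (0.25·0.4000 + 0.75·0.6000) ≈ 0.1818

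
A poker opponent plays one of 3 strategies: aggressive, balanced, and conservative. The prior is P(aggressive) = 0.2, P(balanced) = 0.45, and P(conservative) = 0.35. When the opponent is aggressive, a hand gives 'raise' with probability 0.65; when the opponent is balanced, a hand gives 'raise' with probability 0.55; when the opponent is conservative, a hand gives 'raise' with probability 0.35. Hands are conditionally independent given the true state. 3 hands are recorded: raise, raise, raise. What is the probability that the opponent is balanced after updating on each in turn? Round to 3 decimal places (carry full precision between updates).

After 'raise': normaliser = 0.65·0.2000 + 0.55·0.4500 + 0.35·0.3500; P(aggressive) ≈ 0.2600, P(balanced) ≈ 0.4950, P(conservative) ≈ 0.2450
After 'raise': normaliser = 0.65·0.2600 + 0.55·0.4950 + 0.35·0.2450; P(aggressive) ≈ 0.3207, P(balanced) ≈ 0.5166, P(conservative) ≈ 0.1627
After 'raise': normaliser = 0.65·0.3207 + 0.55·0.5166 + 0.35·0.1627; P(aggressive) ≈ 0.3793, P(balanced) ≈ 0.5170, P(conservative) ≈ 0.1036

0.517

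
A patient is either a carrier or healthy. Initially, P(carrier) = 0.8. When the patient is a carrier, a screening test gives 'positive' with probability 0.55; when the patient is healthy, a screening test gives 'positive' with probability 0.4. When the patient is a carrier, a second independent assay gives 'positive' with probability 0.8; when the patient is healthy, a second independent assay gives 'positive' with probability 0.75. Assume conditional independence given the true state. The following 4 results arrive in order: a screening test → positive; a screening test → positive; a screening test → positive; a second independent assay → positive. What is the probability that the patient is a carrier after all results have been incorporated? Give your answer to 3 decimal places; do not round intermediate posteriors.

0.917

After a screening test='positive': P(carrier) = 0.55·0.8000 / (0.55·0.8000 + 0.4·0.2000) ≈ 0.8462
After a screening test='positive': P(carrier) = 0.55·0.8462 / (0.55·0.8462 + 0.4·0.1538) ≈ 0.8832
After a screening test='positive': P(carrier) = 0.55·0.8832 / (0.55·0.8832 + 0.4·0.1168) ≈ 0.9123
After a second independent assay='positive': P(carrier) = 0.8·0.9123 / (0.8·0.9123 + 0.75·0.0877) ≈ 0.9173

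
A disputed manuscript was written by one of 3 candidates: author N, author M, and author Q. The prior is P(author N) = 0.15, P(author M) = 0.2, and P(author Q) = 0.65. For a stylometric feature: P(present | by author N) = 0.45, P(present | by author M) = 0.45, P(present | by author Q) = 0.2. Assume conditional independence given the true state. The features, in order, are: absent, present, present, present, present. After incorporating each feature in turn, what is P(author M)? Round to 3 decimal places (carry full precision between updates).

After 'absent': normaliser = 0.55·0.1500 + 0.55·0.2000 + 0.8·0.6500; P(author N) ≈ 0.1158, P(author M) ≈ 0.1544, P(author Q) ≈ 0.7298
After 'present': normaliser = 0.45·0.1158 + 0.45·0.1544 + 0.2·0.7298; P(author N) ≈ 0.1948, P(author M) ≈ 0.2597, P(author Q) ≈ 0.5456
After 'present': normaliser = 0.45·0.1948 + 0.45·0.2597 + 0.2·0.5456; P(author N) ≈ 0.2795, P(author M) ≈ 0.3726, P(author Q) ≈ 0.3479
After 'present': normaliser = 0.45·0.2795 + 0.45·0.3726 + 0.2·0.3479; P(author N) ≈ 0.3464, P(author M) ≈ 0.4619, P(author Q) ≈ 0.1917
After 'present': normaliser = 0.45·0.3464 + 0.45·0.4619 + 0.2·0.1917; P(author N) ≈ 0.3877, P(author M) ≈ 0.5169, P(author Q) ≈ 0.0954

0.517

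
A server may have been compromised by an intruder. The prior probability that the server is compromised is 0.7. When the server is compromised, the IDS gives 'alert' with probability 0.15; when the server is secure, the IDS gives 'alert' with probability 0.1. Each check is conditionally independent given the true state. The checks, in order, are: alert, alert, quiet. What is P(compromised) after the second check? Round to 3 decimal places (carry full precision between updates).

0.840

Each posterior becomes the prior for the next update.
After 'alert': P(compromised) = 0.15·0.7000 / (0.15·0.7000 + 0.1·0.3000) ≈ 0.7778
After 'alert': P(compromised) = 0.15·0.7778 / (0.15·0.7778 + 0.1·0.2222) ≈ 0.8400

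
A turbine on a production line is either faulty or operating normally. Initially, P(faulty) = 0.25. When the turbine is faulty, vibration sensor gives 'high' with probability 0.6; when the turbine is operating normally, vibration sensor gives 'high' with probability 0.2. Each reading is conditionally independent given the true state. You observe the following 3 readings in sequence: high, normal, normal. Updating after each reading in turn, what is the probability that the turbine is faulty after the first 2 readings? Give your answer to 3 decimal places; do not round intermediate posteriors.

0.333

After 'high': P(faulty) = 0.6·0.2500 / (0.6·0.2500 + 0.2·0.7500) ≈ 0.5000
After 'normal': P(faulty) = 0.4·0.5000 / (0.4·0.5000 + 0.8·0.5000) ≈ 0.3333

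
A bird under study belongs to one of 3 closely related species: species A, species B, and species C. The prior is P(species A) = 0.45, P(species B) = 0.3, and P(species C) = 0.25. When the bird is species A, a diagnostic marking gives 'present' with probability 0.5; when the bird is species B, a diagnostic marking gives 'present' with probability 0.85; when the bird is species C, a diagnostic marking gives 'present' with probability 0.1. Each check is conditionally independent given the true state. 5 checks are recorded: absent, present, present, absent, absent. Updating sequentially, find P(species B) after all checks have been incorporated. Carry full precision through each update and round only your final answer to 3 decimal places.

After 'absent': normaliser = 0.5·0.4500 + 0.15·0.3000 + 0.9·0.2500; P(species A) ≈ 0.4545, P(species B) ≈ 0.0909, P(species C) ≈ 0.4545
After 'present': normaliser = 0.5·0.4545 + 0.85·0.0909 + 0.1·0.4545; P(species A) ≈ 0.6494, P(species B) ≈ 0.2208, P(species C) ≈ 0.1299
After 'present': normaliser = 0.5·0.6494 + 0.85·0.2208 + 0.1·0.1299; P(species A) ≈ 0.6180, P(species B) ≈ 0.3572, P(species C) ≈ 0.0247
After 'absent': normaliser = 0.5·0.6180 + 0.15·0.3572 + 0.9·0.0247; P(species A) ≈ 0.8030, P(species B) ≈ 0.1392, P(species C) ≈ 0.0578
After 'absent': normaliser = 0.5·0.8030 + 0.15·0.1392 + 0.9·0.0578; P(species A) ≈ 0.8463, P(species B) ≈ 0.0440, P(species C) ≈ 0.1097

0.044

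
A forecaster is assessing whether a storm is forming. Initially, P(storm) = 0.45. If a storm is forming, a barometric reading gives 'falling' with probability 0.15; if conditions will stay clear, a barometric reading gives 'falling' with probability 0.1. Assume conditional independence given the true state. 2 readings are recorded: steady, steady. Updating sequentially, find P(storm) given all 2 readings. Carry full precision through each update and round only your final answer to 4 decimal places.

After 'steady': P(storm) = 0.85·0.4500 / (0.85·0.4500 + 0.9·0.5500) ≈ 0.4359
After 'steady': P(storm) = 0.85·0.4359 / (0.85·0.4359 + 0.9·0.5641) ≈ 0.4219

0.4219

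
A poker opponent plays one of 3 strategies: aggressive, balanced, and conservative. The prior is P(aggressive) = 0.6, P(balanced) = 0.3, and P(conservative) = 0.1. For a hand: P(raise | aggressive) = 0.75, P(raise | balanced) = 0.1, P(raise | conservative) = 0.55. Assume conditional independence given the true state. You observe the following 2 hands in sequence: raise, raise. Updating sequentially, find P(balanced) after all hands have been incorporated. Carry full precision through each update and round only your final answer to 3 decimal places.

0.008

After 'raise': normaliser = 0.75·0.6000 + 0.1·0.3000 + 0.55·0.1000; P(aggressive) ≈ 0.8411, P(balanced) ≈ 0.0561, P(conservative) ≈ 0.1028
After 'raise': normaliser = 0.75·0.8411 + 0.1·0.0561 + 0.55·0.1028; P(aggressive) ≈ 0.9103, P(balanced) ≈ 0.0081, P(conservative) ≈ 0.0816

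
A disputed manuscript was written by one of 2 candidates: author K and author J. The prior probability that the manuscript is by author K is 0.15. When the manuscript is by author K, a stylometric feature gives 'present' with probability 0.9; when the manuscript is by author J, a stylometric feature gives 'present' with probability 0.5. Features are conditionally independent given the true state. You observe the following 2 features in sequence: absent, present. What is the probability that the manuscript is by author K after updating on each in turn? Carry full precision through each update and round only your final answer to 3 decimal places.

0.060

Each posterior becomes the prior for the next update.
After 'absent': P(author K) = 0.1·0.1500 / (0.1·0.1500 + 0.5·0.8500) ≈ 0.0341
After 'present': P(author K) = 0.9·0.0341 / (0.9·0.0341 + 0.5·0.9659) ≈ 0.0597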